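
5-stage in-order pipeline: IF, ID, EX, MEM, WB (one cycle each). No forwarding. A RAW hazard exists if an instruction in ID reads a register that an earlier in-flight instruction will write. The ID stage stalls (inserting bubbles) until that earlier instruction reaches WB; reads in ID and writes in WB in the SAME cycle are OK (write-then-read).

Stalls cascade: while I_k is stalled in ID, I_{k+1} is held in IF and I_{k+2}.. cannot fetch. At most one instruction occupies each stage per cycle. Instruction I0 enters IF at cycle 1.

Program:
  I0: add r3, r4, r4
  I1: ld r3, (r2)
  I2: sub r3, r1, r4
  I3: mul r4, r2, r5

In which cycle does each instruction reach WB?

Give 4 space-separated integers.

I0 add r3 <- r4,r4: IF@1 ID@2 stall=0 (-) EX@3 MEM@4 WB@5
I1 ld r3 <- r2: IF@2 ID@3 stall=0 (-) EX@4 MEM@5 WB@6
I2 sub r3 <- r1,r4: IF@3 ID@4 stall=0 (-) EX@5 MEM@6 WB@7
I3 mul r4 <- r2,r5: IF@4 ID@5 stall=0 (-) EX@6 MEM@7 WB@8

Answer: 5 6 7 8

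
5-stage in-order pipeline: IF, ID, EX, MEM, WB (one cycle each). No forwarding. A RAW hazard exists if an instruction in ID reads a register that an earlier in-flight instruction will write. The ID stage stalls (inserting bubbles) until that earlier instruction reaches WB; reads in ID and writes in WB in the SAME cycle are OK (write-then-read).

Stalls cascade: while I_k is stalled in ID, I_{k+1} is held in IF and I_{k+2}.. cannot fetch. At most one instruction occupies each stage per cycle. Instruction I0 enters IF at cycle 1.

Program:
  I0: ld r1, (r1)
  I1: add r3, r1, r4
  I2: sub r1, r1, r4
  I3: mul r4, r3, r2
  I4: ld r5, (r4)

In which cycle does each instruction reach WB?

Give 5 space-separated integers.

Answer: 5 8 9 11 14

Derivation:
I0 ld r1 <- r1: IF@1 ID@2 stall=0 (-) EX@3 MEM@4 WB@5
I1 add r3 <- r1,r4: IF@2 ID@3 stall=2 (RAW on I0.r1 (WB@5)) EX@6 MEM@7 WB@8
I2 sub r1 <- r1,r4: IF@3 ID@6 stall=0 (-) EX@7 MEM@8 WB@9
I3 mul r4 <- r3,r2: IF@6 ID@7 stall=1 (RAW on I1.r3 (WB@8)) EX@9 MEM@10 WB@11
I4 ld r5 <- r4: IF@7 ID@9 stall=2 (RAW on I3.r4 (WB@11)) EX@12 MEM@13 WB@14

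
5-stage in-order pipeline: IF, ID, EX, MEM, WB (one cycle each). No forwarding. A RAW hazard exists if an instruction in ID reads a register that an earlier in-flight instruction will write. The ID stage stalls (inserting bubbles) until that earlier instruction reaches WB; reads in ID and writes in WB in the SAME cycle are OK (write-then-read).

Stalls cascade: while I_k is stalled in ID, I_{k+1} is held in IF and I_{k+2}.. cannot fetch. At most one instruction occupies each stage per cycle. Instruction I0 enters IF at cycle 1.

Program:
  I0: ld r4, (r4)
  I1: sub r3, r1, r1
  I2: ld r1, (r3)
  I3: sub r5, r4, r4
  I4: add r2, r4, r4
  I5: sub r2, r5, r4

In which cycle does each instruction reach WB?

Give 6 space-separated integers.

I0 ld r4 <- r4: IF@1 ID@2 stall=0 (-) EX@3 MEM@4 WB@5
I1 sub r3 <- r1,r1: IF@2 ID@3 stall=0 (-) EX@4 MEM@5 WB@6
I2 ld r1 <- r3: IF@3 ID@4 stall=2 (RAW on I1.r3 (WB@6)) EX@7 MEM@8 WB@9
I3 sub r5 <- r4,r4: IF@4 ID@7 stall=0 (-) EX@8 MEM@9 WB@10
I4 add r2 <- r4,r4: IF@7 ID@8 stall=0 (-) EX@9 MEM@10 WB@11
I5 sub r2 <- r5,r4: IF@8 ID@9 stall=1 (RAW on I3.r5 (WB@10)) EX@11 MEM@12 WB@13

Answer: 5 6 9 10 11 13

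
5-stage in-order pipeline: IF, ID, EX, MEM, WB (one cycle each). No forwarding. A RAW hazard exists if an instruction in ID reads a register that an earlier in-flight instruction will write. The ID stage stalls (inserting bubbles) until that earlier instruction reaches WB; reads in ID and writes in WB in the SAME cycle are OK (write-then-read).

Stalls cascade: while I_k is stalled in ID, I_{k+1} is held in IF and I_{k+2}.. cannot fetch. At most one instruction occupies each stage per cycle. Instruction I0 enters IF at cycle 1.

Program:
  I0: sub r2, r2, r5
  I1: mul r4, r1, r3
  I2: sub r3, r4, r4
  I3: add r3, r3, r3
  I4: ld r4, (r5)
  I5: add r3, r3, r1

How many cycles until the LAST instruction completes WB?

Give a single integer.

Answer: 15

Derivation:
I0 sub r2 <- r2,r5: IF@1 ID@2 stall=0 (-) EX@3 MEM@4 WB@5
I1 mul r4 <- r1,r3: IF@2 ID@3 stall=0 (-) EX@4 MEM@5 WB@6
I2 sub r3 <- r4,r4: IF@3 ID@4 stall=2 (RAW on I1.r4 (WB@6)) EX@7 MEM@8 WB@9
I3 add r3 <- r3,r3: IF@4 ID@7 stall=2 (RAW on I2.r3 (WB@9)) EX@10 MEM@11 WB@12
I4 ld r4 <- r5: IF@7 ID@10 stall=0 (-) EX@11 MEM@12 WB@13
I5 add r3 <- r3,r1: IF@10 ID@11 stall=1 (RAW on I3.r3 (WB@12)) EX@13 MEM@14 WB@15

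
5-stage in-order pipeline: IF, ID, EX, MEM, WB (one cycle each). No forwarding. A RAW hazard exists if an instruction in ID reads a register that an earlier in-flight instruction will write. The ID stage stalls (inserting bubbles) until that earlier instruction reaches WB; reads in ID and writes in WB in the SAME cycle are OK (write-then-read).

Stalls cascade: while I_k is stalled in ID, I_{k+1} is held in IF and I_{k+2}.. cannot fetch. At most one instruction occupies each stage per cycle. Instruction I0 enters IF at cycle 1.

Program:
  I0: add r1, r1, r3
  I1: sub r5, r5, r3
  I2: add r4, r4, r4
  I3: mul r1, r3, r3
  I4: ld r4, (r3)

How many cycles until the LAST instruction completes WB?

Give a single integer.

I0 add r1 <- r1,r3: IF@1 ID@2 stall=0 (-) EX@3 MEM@4 WB@5
I1 sub r5 <- r5,r3: IF@2 ID@3 stall=0 (-) EX@4 MEM@5 WB@6
I2 add r4 <- r4,r4: IF@3 ID@4 stall=0 (-) EX@5 MEM@6 WB@7
I3 mul r1 <- r3,r3: IF@4 ID@5 stall=0 (-) EX@6 MEM@7 WB@8
I4 ld r4 <- r3: IF@5 ID@6 stall=0 (-) EX@7 MEM@8 WB@9

Answer: 9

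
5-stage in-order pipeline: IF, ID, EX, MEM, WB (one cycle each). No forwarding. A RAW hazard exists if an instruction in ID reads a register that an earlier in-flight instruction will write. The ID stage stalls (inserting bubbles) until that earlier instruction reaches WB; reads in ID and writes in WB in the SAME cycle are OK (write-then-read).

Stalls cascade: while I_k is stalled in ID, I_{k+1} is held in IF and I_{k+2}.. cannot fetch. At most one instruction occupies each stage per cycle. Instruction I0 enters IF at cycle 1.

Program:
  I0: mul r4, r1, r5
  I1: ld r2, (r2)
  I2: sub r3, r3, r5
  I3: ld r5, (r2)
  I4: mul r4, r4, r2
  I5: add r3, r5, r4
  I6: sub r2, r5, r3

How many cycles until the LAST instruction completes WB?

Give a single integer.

Answer: 16

Derivation:
I0 mul r4 <- r1,r5: IF@1 ID@2 stall=0 (-) EX@3 MEM@4 WB@5
I1 ld r2 <- r2: IF@2 ID@3 stall=0 (-) EX@4 MEM@5 WB@6
I2 sub r3 <- r3,r5: IF@3 ID@4 stall=0 (-) EX@5 MEM@6 WB@7
I3 ld r5 <- r2: IF@4 ID@5 stall=1 (RAW on I1.r2 (WB@6)) EX@7 MEM@8 WB@9
I4 mul r4 <- r4,r2: IF@5 ID@7 stall=0 (-) EX@8 MEM@9 WB@10
I5 add r3 <- r5,r4: IF@7 ID@8 stall=2 (RAW on I4.r4 (WB@10)) EX@11 MEM@12 WB@13
I6 sub r2 <- r5,r3: IF@8 ID@11 stall=2 (RAW on I5.r3 (WB@13)) EX@14 MEM@15 WB@16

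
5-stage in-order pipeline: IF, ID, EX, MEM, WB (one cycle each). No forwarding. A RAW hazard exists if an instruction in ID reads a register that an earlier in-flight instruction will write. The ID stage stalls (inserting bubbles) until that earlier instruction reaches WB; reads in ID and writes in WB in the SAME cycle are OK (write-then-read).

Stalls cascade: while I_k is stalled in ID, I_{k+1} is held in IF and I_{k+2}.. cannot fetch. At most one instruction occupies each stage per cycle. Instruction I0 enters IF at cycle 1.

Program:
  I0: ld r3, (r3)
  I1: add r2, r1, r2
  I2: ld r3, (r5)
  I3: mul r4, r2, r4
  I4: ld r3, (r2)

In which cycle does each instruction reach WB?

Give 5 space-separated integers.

Answer: 5 6 7 9 10

Derivation:
I0 ld r3 <- r3: IF@1 ID@2 stall=0 (-) EX@3 MEM@4 WB@5
I1 add r2 <- r1,r2: IF@2 ID@3 stall=0 (-) EX@4 MEM@5 WB@6
I2 ld r3 <- r5: IF@3 ID@4 stall=0 (-) EX@5 MEM@6 WB@7
I3 mul r4 <- r2,r4: IF@4 ID@5 stall=1 (RAW on I1.r2 (WB@6)) EX@7 MEM@8 WB@9
I4 ld r3 <- r2: IF@5 ID@7 stall=0 (-) EX@8 MEM@9 WB@10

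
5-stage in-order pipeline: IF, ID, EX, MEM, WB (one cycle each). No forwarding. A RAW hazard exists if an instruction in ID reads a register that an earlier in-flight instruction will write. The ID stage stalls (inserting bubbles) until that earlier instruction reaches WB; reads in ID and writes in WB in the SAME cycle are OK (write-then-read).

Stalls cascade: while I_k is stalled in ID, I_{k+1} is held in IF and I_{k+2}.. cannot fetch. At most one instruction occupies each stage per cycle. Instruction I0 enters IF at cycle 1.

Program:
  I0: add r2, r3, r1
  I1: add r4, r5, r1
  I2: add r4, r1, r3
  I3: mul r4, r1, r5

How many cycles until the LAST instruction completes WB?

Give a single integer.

Answer: 8

Derivation:
I0 add r2 <- r3,r1: IF@1 ID@2 stall=0 (-) EX@3 MEM@4 WB@5
I1 add r4 <- r5,r1: IF@2 ID@3 stall=0 (-) EX@4 MEM@5 WB@6
I2 add r4 <- r1,r3: IF@3 ID@4 stall=0 (-) EX@5 MEM@6 WB@7
I3 mul r4 <- r1,r5: IF@4 ID@5 stall=0 (-) EX@6 MEM@7 WB@8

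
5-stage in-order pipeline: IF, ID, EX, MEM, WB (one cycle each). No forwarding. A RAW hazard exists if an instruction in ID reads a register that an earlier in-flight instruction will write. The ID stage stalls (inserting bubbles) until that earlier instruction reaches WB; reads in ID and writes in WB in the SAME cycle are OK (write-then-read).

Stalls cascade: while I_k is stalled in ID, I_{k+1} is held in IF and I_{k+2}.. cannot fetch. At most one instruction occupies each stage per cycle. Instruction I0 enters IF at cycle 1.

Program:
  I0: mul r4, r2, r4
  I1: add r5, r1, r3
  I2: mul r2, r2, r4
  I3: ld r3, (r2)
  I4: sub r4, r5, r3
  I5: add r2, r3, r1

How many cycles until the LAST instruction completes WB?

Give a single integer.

I0 mul r4 <- r2,r4: IF@1 ID@2 stall=0 (-) EX@3 MEM@4 WB@5
I1 add r5 <- r1,r3: IF@2 ID@3 stall=0 (-) EX@4 MEM@5 WB@6
I2 mul r2 <- r2,r4: IF@3 ID@4 stall=1 (RAW on I0.r4 (WB@5)) EX@6 MEM@7 WB@8
I3 ld r3 <- r2: IF@4 ID@6 stall=2 (RAW on I2.r2 (WB@8)) EX@9 MEM@10 WB@11
I4 sub r4 <- r5,r3: IF@6 ID@9 stall=2 (RAW on I3.r3 (WB@11)) EX@12 MEM@13 WB@14
I5 add r2 <- r3,r1: IF@9 ID@12 stall=0 (-) EX@13 MEM@14 WB@15

Answer: 15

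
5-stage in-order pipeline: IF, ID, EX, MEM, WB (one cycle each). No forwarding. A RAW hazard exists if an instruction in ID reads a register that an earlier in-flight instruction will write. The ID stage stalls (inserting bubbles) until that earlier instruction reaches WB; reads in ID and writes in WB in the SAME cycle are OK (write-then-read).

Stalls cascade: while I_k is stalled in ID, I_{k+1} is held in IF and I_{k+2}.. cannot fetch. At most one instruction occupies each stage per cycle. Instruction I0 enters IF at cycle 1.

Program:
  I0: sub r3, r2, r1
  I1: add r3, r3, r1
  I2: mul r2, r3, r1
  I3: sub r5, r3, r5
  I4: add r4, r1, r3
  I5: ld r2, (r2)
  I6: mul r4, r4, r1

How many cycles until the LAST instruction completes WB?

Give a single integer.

Answer: 16

Derivation:
I0 sub r3 <- r2,r1: IF@1 ID@2 stall=0 (-) EX@3 MEM@4 WB@5
I1 add r3 <- r3,r1: IF@2 ID@3 stall=2 (RAW on I0.r3 (WB@5)) EX@6 MEM@7 WB@8
I2 mul r2 <- r3,r1: IF@3 ID@6 stall=2 (RAW on I1.r3 (WB@8)) EX@9 MEM@10 WB@11
I3 sub r5 <- r3,r5: IF@6 ID@9 stall=0 (-) EX@10 MEM@11 WB@12
I4 add r4 <- r1,r3: IF@9 ID@10 stall=0 (-) EX@11 MEM@12 WB@13
I5 ld r2 <- r2: IF@10 ID@11 stall=0 (-) EX@12 MEM@13 WB@14
I6 mul r4 <- r4,r1: IF@11 ID@12 stall=1 (RAW on I4.r4 (WB@13)) EX@14 MEM@15 WB@16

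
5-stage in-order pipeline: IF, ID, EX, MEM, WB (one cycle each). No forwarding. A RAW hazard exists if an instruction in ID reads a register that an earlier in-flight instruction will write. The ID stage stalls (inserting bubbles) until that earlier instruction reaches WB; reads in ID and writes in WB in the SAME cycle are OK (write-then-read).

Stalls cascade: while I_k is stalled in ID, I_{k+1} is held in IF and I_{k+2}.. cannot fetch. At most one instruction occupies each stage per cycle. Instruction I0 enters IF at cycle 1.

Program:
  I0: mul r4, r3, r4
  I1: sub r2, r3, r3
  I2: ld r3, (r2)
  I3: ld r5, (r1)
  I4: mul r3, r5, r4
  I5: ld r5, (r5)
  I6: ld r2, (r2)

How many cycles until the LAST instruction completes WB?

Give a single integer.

Answer: 15

Derivation:
I0 mul r4 <- r3,r4: IF@1 ID@2 stall=0 (-) EX@3 MEM@4 WB@5
I1 sub r2 <- r3,r3: IF@2 ID@3 stall=0 (-) EX@4 MEM@5 WB@6
I2 ld r3 <- r2: IF@3 ID@4 stall=2 (RAW on I1.r2 (WB@6)) EX@7 MEM@8 WB@9
I3 ld r5 <- r1: IF@4 ID@7 stall=0 (-) EX@8 MEM@9 WB@10
I4 mul r3 <- r5,r4: IF@7 ID@8 stall=2 (RAW on I3.r5 (WB@10)) EX@11 MEM@12 WB@13
I5 ld r5 <- r5: IF@8 ID@11 stall=0 (-) EX@12 MEM@13 WB@14
I6 ld r2 <- r2: IF@11 ID@12 stall=0 (-) EX@13 MEM@14 WB@15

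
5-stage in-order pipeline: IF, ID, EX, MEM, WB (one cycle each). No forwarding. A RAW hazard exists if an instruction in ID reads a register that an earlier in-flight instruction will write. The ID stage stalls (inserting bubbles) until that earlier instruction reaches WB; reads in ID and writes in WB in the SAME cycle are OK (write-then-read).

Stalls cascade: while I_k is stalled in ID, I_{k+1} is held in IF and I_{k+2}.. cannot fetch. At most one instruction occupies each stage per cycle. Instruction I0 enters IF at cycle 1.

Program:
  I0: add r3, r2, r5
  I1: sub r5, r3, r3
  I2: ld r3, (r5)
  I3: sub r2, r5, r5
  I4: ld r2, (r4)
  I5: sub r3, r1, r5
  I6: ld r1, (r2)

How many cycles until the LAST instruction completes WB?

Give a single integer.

I0 add r3 <- r2,r5: IF@1 ID@2 stall=0 (-) EX@3 MEM@4 WB@5
I1 sub r5 <- r3,r3: IF@2 ID@3 stall=2 (RAW on I0.r3 (WB@5)) EX@6 MEM@7 WB@8
I2 ld r3 <- r5: IF@3 ID@6 stall=2 (RAW on I1.r5 (WB@8)) EX@9 MEM@10 WB@11
I3 sub r2 <- r5,r5: IF@6 ID@9 stall=0 (-) EX@10 MEM@11 WB@12
I4 ld r2 <- r4: IF@9 ID@10 stall=0 (-) EX@11 MEM@12 WB@13
I5 sub r3 <- r1,r5: IF@10 ID@11 stall=0 (-) EX@12 MEM@13 WB@14
I6 ld r1 <- r2: IF@11 ID@12 stall=1 (RAW on I4.r2 (WB@13)) EX@14 MEM@15 WB@16

Answer: 16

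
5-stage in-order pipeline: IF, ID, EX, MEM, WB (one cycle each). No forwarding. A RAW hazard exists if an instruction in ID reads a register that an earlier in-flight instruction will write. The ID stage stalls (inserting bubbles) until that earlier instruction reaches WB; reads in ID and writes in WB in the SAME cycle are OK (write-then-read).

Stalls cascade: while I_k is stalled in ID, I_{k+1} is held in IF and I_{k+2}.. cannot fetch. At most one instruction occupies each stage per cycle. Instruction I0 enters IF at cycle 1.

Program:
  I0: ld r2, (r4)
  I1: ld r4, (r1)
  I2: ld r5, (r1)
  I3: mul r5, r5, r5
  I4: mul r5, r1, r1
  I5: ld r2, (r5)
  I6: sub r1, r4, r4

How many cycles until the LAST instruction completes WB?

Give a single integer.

Answer: 15

Derivation:
I0 ld r2 <- r4: IF@1 ID@2 stall=0 (-) EX@3 MEM@4 WB@5
I1 ld r4 <- r1: IF@2 ID@3 stall=0 (-) EX@4 MEM@5 WB@6
I2 ld r5 <- r1: IF@3 ID@4 stall=0 (-) EX@5 MEM@6 WB@7
I3 mul r5 <- r5,r5: IF@4 ID@5 stall=2 (RAW on I2.r5 (WB@7)) EX@8 MEM@9 WB@10
I4 mul r5 <- r1,r1: IF@5 ID@8 stall=0 (-) EX@9 MEM@10 WB@11
I5 ld r2 <- r5: IF@8 ID@9 stall=2 (RAW on I4.r5 (WB@11)) EX@12 MEM@13 WB@14
I6 sub r1 <- r4,r4: IF@9 ID@12 stall=0 (-) EX@13 MEM@14 WB@15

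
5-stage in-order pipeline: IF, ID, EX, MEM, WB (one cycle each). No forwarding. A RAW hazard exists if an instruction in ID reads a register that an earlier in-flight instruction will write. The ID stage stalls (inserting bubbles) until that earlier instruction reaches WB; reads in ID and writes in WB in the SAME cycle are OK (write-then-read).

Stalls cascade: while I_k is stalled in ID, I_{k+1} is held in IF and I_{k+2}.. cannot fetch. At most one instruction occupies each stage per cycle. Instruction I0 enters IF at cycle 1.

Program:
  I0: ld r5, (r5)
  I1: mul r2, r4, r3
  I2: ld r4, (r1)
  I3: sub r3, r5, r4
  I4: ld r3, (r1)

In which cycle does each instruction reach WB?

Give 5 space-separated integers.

I0 ld r5 <- r5: IF@1 ID@2 stall=0 (-) EX@3 MEM@4 WB@5
I1 mul r2 <- r4,r3: IF@2 ID@3 stall=0 (-) EX@4 MEM@5 WB@6
I2 ld r4 <- r1: IF@3 ID@4 stall=0 (-) EX@5 MEM@6 WB@7
I3 sub r3 <- r5,r4: IF@4 ID@5 stall=2 (RAW on I2.r4 (WB@7)) EX@8 MEM@9 WB@10
I4 ld r3 <- r1: IF@5 ID@8 stall=0 (-) EX@9 MEM@10 WB@11

Answer: 5 6 7 10 11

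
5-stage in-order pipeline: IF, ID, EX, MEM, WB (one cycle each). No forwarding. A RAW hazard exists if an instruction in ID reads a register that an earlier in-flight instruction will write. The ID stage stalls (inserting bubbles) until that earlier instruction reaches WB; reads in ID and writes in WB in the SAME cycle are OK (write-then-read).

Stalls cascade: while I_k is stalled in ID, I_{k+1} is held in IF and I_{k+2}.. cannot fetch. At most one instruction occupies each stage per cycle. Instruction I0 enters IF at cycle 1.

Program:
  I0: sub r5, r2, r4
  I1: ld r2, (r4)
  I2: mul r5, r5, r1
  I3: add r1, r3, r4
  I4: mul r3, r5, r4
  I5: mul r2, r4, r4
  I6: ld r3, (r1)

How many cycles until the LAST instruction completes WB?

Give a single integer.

Answer: 13

Derivation:
I0 sub r5 <- r2,r4: IF@1 ID@2 stall=0 (-) EX@3 MEM@4 WB@5
I1 ld r2 <- r4: IF@2 ID@3 stall=0 (-) EX@4 MEM@5 WB@6
I2 mul r5 <- r5,r1: IF@3 ID@4 stall=1 (RAW on I0.r5 (WB@5)) EX@6 MEM@7 WB@8
I3 add r1 <- r3,r4: IF@4 ID@6 stall=0 (-) EX@7 MEM@8 WB@9
I4 mul r3 <- r5,r4: IF@6 ID@7 stall=1 (RAW on I2.r5 (WB@8)) EX@9 MEM@10 WB@11
I5 mul r2 <- r4,r4: IF@7 ID@9 stall=0 (-) EX@10 MEM@11 WB@12
I6 ld r3 <- r1: IF@9 ID@10 stall=0 (-) EX@11 MEM@12 WB@13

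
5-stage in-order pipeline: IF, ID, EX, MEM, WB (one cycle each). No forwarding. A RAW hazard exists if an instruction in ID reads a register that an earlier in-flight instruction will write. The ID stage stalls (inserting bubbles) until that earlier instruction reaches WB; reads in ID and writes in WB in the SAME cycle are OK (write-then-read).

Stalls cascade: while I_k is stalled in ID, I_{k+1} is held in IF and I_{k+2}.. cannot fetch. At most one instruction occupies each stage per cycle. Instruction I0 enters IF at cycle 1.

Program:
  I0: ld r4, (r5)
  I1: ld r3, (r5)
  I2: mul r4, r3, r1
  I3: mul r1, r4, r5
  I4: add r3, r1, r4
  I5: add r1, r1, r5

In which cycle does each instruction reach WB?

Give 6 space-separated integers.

I0 ld r4 <- r5: IF@1 ID@2 stall=0 (-) EX@3 MEM@4 WB@5
I1 ld r3 <- r5: IF@2 ID@3 stall=0 (-) EX@4 MEM@5 WB@6
I2 mul r4 <- r3,r1: IF@3 ID@4 stall=2 (RAW on I1.r3 (WB@6)) EX@7 MEM@8 WB@9
I3 mul r1 <- r4,r5: IF@4 ID@7 stall=2 (RAW on I2.r4 (WB@9)) EX@10 MEM@11 WB@12
I4 add r3 <- r1,r4: IF@7 ID@10 stall=2 (RAW on I3.r1 (WB@12)) EX@13 MEM@14 WB@15
I5 add r1 <- r1,r5: IF@10 ID@13 stall=0 (-) EX@14 MEM@15 WB@16

Answer: 5 6 9 12 15 16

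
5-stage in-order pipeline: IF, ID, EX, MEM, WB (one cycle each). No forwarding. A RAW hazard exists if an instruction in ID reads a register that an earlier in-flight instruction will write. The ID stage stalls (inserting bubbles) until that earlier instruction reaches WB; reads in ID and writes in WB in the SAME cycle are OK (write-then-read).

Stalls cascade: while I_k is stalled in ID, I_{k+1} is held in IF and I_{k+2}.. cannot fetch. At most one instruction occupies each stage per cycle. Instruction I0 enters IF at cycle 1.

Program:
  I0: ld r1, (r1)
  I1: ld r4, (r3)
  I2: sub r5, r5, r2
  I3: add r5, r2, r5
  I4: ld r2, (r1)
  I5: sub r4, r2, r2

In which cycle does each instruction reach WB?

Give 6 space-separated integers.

Answer: 5 6 7 10 11 14

Derivation:
I0 ld r1 <- r1: IF@1 ID@2 stall=0 (-) EX@3 MEM@4 WB@5
I1 ld r4 <- r3: IF@2 ID@3 stall=0 (-) EX@4 MEM@5 WB@6
I2 sub r5 <- r5,r2: IF@3 ID@4 stall=0 (-) EX@5 MEM@6 WB@7
I3 add r5 <- r2,r5: IF@4 ID@5 stall=2 (RAW on I2.r5 (WB@7)) EX@8 MEM@9 WB@10
I4 ld r2 <- r1: IF@5 ID@8 stall=0 (-) EX@9 MEM@10 WB@11
I5 sub r4 <- r2,r2: IF@8 ID@9 stall=2 (RAW on I4.r2 (WB@11)) EX@12 MEM@13 WB@14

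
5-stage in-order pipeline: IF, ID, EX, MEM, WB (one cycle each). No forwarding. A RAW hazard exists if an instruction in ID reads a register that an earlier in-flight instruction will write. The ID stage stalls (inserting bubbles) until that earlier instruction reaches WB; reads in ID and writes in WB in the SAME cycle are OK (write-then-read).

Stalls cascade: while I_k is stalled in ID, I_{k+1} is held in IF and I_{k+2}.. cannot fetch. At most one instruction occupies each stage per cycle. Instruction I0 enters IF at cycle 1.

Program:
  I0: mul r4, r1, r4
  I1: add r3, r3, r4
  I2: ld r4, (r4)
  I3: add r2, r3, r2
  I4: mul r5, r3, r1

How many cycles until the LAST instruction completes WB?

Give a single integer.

Answer: 12

Derivation:
I0 mul r4 <- r1,r4: IF@1 ID@2 stall=0 (-) EX@3 MEM@4 WB@5
I1 add r3 <- r3,r4: IF@2 ID@3 stall=2 (RAW on I0.r4 (WB@5)) EX@6 MEM@7 WB@8
I2 ld r4 <- r4: IF@3 ID@6 stall=0 (-) EX@7 MEM@8 WB@9
I3 add r2 <- r3,r2: IF@6 ID@7 stall=1 (RAW on I1.r3 (WB@8)) EX@9 MEM@10 WB@11
I4 mul r5 <- r3,r1: IF@7 ID@9 stall=0 (-) EX@10 MEM@11 WB@12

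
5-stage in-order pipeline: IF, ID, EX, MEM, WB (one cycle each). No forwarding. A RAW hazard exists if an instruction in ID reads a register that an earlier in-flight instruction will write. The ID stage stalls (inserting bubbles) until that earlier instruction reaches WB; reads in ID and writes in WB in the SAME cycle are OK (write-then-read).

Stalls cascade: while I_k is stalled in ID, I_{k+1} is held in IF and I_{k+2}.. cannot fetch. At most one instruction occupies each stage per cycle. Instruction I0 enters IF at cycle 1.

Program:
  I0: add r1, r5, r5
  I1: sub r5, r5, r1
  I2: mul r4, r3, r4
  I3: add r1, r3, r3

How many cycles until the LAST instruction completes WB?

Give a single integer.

I0 add r1 <- r5,r5: IF@1 ID@2 stall=0 (-) EX@3 MEM@4 WB@5
I1 sub r5 <- r5,r1: IF@2 ID@3 stall=2 (RAW on I0.r1 (WB@5)) EX@6 MEM@7 WB@8
I2 mul r4 <- r3,r4: IF@3 ID@6 stall=0 (-) EX@7 MEM@8 WB@9
I3 add r1 <- r3,r3: IF@6 ID@7 stall=0 (-) EX@8 MEM@9 WB@10

Answer: 10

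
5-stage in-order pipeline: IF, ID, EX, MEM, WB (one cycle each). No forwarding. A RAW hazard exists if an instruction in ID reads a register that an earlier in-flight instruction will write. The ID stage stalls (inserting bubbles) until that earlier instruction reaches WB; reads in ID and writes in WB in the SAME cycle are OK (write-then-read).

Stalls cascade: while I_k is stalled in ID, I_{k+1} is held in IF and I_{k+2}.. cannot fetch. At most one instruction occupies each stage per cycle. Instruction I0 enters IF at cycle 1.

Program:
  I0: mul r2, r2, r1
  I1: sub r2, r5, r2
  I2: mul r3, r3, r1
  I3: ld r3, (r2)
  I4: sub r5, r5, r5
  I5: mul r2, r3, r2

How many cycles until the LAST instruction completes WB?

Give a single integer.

Answer: 14

Derivation:
I0 mul r2 <- r2,r1: IF@1 ID@2 stall=0 (-) EX@3 MEM@4 WB@5
I1 sub r2 <- r5,r2: IF@2 ID@3 stall=2 (RAW on I0.r2 (WB@5)) EX@6 MEM@7 WB@8
I2 mul r3 <- r3,r1: IF@3 ID@6 stall=0 (-) EX@7 MEM@8 WB@9
I3 ld r3 <- r2: IF@6 ID@7 stall=1 (RAW on I1.r2 (WB@8)) EX@9 MEM@10 WB@11
I4 sub r5 <- r5,r5: IF@7 ID@9 stall=0 (-) EX@10 MEM@11 WB@12
I5 mul r2 <- r3,r2: IF@9 ID@10 stall=1 (RAW on I3.r3 (WB@11)) EX@12 MEM@13 WB@14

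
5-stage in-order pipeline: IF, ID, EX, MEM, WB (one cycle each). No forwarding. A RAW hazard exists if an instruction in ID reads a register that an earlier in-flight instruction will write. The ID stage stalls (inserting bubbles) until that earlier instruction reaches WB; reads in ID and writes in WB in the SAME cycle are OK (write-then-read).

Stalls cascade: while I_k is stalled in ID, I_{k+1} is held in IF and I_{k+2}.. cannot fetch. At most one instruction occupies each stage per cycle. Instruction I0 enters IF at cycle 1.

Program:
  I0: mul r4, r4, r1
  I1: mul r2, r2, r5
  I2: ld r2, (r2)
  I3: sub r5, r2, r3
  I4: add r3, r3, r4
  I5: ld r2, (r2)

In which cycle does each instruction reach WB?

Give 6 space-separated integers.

I0 mul r4 <- r4,r1: IF@1 ID@2 stall=0 (-) EX@3 MEM@4 WB@5
I1 mul r2 <- r2,r5: IF@2 ID@3 stall=0 (-) EX@4 MEM@5 WB@6
I2 ld r2 <- r2: IF@3 ID@4 stall=2 (RAW on I1.r2 (WB@6)) EX@7 MEM@8 WB@9
I3 sub r5 <- r2,r3: IF@4 ID@7 stall=2 (RAW on I2.r2 (WB@9)) EX@10 MEM@11 WB@12
I4 add r3 <- r3,r4: IF@7 ID@10 stall=0 (-) EX@11 MEM@12 WB@13
I5 ld r2 <- r2: IF@10 ID@11 stall=0 (-) EX@12 MEM@13 WB@14

Answer: 5 6 9 12 13 14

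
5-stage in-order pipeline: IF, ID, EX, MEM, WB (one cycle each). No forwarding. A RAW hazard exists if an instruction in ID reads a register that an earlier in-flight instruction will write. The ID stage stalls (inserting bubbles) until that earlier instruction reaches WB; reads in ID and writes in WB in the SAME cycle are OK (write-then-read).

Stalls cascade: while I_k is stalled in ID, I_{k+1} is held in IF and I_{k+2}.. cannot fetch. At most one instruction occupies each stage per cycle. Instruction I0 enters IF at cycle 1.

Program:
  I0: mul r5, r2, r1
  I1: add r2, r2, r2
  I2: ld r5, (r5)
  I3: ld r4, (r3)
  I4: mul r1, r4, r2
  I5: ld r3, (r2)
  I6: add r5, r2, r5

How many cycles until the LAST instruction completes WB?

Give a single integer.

Answer: 14

Derivation:
I0 mul r5 <- r2,r1: IF@1 ID@2 stall=0 (-) EX@3 MEM@4 WB@5
I1 add r2 <- r2,r2: IF@2 ID@3 stall=0 (-) EX@4 MEM@5 WB@6
I2 ld r5 <- r5: IF@3 ID@4 stall=1 (RAW on I0.r5 (WB@5)) EX@6 MEM@7 WB@8
I3 ld r4 <- r3: IF@4 ID@6 stall=0 (-) EX@7 MEM@8 WB@9
I4 mul r1 <- r4,r2: IF@6 ID@7 stall=2 (RAW on I3.r4 (WB@9)) EX@10 MEM@11 WB@12
I5 ld r3 <- r2: IF@7 ID@10 stall=0 (-) EX@11 MEM@12 WB@13
I6 add r5 <- r2,r5: IF@10 ID@11 stall=0 (-) EX@12 MEM@13 WB@14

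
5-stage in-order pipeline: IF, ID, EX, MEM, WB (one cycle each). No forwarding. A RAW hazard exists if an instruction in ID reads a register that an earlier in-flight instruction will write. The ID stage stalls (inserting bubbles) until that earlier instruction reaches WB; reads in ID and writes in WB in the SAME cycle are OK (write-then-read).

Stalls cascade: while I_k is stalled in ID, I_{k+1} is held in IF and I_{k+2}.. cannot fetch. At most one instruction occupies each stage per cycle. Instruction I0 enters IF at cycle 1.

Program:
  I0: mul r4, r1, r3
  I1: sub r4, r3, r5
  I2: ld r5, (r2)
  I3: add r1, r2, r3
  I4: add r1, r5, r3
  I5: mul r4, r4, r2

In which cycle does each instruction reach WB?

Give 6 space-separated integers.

Answer: 5 6 7 8 10 11

Derivation:
I0 mul r4 <- r1,r3: IF@1 ID@2 stall=0 (-) EX@3 MEM@4 WB@5
I1 sub r4 <- r3,r5: IF@2 ID@3 stall=0 (-) EX@4 MEM@5 WB@6
I2 ld r5 <- r2: IF@3 ID@4 stall=0 (-) EX@5 MEM@6 WB@7
I3 add r1 <- r2,r3: IF@4 ID@5 stall=0 (-) EX@6 MEM@7 WB@8
I4 add r1 <- r5,r3: IF@5 ID@6 stall=1 (RAW on I2.r5 (WB@7)) EX@8 MEM@9 WB@10
I5 mul r4 <- r4,r2: IF@6 ID@8 stall=0 (-) EX@9 MEM@10 WB@11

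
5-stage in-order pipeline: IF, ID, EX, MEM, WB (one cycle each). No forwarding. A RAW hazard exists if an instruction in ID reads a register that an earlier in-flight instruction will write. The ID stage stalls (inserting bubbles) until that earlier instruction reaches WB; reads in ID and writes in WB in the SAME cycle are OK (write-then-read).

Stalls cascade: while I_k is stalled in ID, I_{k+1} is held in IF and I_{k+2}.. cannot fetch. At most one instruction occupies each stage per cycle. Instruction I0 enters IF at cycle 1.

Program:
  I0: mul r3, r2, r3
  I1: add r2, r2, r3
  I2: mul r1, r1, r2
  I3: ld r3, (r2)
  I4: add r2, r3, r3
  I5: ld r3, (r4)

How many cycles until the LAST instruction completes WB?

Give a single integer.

Answer: 16

Derivation:
I0 mul r3 <- r2,r3: IF@1 ID@2 stall=0 (-) EX@3 MEM@4 WB@5
I1 add r2 <- r2,r3: IF@2 ID@3 stall=2 (RAW on I0.r3 (WB@5)) EX@6 MEM@7 WB@8
I2 mul r1 <- r1,r2: IF@3 ID@6 stall=2 (RAW on I1.r2 (WB@8)) EX@9 MEM@10 WB@11
I3 ld r3 <- r2: IF@6 ID@9 stall=0 (-) EX@10 MEM@11 WB@12
I4 add r2 <- r3,r3: IF@9 ID@10 stall=2 (RAW on I3.r3 (WB@12)) EX@13 MEM@14 WB@15
I5 ld r3 <- r4: IF@10 ID@13 stall=0 (-) EX@14 MEM@15 WB@16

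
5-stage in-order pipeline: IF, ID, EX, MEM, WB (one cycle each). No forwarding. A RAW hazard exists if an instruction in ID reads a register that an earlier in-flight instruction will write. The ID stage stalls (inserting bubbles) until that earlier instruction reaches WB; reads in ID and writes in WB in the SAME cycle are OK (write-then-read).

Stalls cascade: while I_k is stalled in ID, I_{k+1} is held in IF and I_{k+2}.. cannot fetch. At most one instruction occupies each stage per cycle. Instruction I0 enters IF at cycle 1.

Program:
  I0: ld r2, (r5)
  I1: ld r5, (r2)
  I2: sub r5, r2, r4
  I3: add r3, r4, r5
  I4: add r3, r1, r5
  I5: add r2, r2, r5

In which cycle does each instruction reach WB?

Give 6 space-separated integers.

I0 ld r2 <- r5: IF@1 ID@2 stall=0 (-) EX@3 MEM@4 WB@5
I1 ld r5 <- r2: IF@2 ID@3 stall=2 (RAW on I0.r2 (WB@5)) EX@6 MEM@7 WB@8
I2 sub r5 <- r2,r4: IF@3 ID@6 stall=0 (-) EX@7 MEM@8 WB@9
I3 add r3 <- r4,r5: IF@6 ID@7 stall=2 (RAW on I2.r5 (WB@9)) EX@10 MEM@11 WB@12
I4 add r3 <- r1,r5: IF@7 ID@10 stall=0 (-) EX@11 MEM@12 WB@13
I5 add r2 <- r2,r5: IF@10 ID@11 stall=0 (-) EX@12 MEM@13 WB@14

Answer: 5 8 9 12 13 14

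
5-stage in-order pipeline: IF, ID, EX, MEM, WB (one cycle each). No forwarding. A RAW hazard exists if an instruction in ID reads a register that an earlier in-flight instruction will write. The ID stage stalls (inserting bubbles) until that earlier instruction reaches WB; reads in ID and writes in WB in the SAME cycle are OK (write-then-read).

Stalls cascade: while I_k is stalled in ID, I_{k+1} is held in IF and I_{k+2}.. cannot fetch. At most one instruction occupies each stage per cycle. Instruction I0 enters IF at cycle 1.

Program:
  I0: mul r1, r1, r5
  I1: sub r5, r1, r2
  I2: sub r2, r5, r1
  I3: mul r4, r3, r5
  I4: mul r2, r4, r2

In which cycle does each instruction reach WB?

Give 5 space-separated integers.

I0 mul r1 <- r1,r5: IF@1 ID@2 stall=0 (-) EX@3 MEM@4 WB@5
I1 sub r5 <- r1,r2: IF@2 ID@3 stall=2 (RAW on I0.r1 (WB@5)) EX@6 MEM@7 WB@8
I2 sub r2 <- r5,r1: IF@3 ID@6 stall=2 (RAW on I1.r5 (WB@8)) EX@9 MEM@10 WB@11
I3 mul r4 <- r3,r5: IF@6 ID@9 stall=0 (-) EX@10 MEM@11 WB@12
I4 mul r2 <- r4,r2: IF@9 ID@10 stall=2 (RAW on I3.r4 (WB@12)) EX@13 MEM@14 WB@15

Answer: 5 8 11 12 15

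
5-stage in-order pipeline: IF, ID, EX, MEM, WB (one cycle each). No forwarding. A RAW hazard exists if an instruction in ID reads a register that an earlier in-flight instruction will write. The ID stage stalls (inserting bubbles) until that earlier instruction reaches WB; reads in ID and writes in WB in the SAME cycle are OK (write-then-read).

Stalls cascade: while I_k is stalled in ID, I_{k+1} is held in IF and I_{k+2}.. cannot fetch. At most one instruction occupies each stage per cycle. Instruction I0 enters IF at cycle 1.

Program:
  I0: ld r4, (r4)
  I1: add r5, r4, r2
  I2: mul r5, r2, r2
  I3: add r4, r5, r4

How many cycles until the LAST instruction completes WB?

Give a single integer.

I0 ld r4 <- r4: IF@1 ID@2 stall=0 (-) EX@3 MEM@4 WB@5
I1 add r5 <- r4,r2: IF@2 ID@3 stall=2 (RAW on I0.r4 (WB@5)) EX@6 MEM@7 WB@8
I2 mul r5 <- r2,r2: IF@3 ID@6 stall=0 (-) EX@7 MEM@8 WB@9
I3 add r4 <- r5,r4: IF@6 ID@7 stall=2 (RAW on I2.r5 (WB@9)) EX@10 MEM@11 WB@12

Answer: 12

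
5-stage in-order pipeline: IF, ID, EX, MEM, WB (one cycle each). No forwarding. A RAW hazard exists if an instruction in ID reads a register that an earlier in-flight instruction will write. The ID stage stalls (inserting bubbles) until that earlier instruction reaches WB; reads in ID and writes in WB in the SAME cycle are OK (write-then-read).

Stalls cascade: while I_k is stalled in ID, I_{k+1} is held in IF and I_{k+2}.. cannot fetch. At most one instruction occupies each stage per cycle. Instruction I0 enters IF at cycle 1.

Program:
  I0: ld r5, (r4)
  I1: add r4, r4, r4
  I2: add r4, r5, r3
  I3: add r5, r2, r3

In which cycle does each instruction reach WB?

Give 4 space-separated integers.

Answer: 5 6 8 9

Derivation:
I0 ld r5 <- r4: IF@1 ID@2 stall=0 (-) EX@3 MEM@4 WB@5
I1 add r4 <- r4,r4: IF@2 ID@3 stall=0 (-) EX@4 MEM@5 WB@6
I2 add r4 <- r5,r3: IF@3 ID@4 stall=1 (RAW on I0.r5 (WB@5)) EX@6 MEM@7 WB@8
I3 add r5 <- r2,r3: IF@4 ID@6 stall=0 (-) EX@7 MEM@8 WB@9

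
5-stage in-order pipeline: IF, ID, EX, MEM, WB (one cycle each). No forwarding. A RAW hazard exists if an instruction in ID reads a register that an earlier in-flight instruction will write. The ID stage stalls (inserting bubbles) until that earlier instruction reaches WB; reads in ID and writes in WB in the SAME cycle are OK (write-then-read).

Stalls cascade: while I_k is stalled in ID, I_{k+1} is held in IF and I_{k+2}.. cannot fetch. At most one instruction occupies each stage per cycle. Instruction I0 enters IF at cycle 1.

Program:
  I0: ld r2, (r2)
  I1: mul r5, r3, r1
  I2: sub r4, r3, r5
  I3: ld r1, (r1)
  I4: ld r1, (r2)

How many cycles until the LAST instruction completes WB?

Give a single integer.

Answer: 11

Derivation:
I0 ld r2 <- r2: IF@1 ID@2 stall=0 (-) EX@3 MEM@4 WB@5
I1 mul r5 <- r3,r1: IF@2 ID@3 stall=0 (-) EX@4 MEM@5 WB@6
I2 sub r4 <- r3,r5: IF@3 ID@4 stall=2 (RAW on I1.r5 (WB@6)) EX@7 MEM@8 WB@9
I3 ld r1 <- r1: IF@4 ID@7 stall=0 (-) EX@8 MEM@9 WB@10
I4 ld r1 <- r2: IF@7 ID@8 stall=0 (-) EX@9 MEM@10 WB@11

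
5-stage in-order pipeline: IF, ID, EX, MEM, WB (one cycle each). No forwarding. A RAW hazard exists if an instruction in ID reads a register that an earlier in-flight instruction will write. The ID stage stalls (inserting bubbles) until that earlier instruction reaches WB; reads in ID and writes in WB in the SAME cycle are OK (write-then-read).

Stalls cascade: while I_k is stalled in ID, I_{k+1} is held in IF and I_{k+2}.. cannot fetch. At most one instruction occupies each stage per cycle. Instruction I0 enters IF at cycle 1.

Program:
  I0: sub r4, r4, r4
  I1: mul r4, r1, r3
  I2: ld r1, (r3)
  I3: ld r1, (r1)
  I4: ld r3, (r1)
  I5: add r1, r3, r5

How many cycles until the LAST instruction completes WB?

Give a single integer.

I0 sub r4 <- r4,r4: IF@1 ID@2 stall=0 (-) EX@3 MEM@4 WB@5
I1 mul r4 <- r1,r3: IF@2 ID@3 stall=0 (-) EX@4 MEM@5 WB@6
I2 ld r1 <- r3: IF@3 ID@4 stall=0 (-) EX@5 MEM@6 WB@7
I3 ld r1 <- r1: IF@4 ID@5 stall=2 (RAW on I2.r1 (WB@7)) EX@8 MEM@9 WB@10
I4 ld r3 <- r1: IF@5 ID@8 stall=2 (RAW on I3.r1 (WB@10)) EX@11 MEM@12 WB@13
I5 add r1 <- r3,r5: IF@8 ID@11 stall=2 (RAW on I4.r3 (WB@13)) EX@14 MEM@15 WB@16

Answer: 16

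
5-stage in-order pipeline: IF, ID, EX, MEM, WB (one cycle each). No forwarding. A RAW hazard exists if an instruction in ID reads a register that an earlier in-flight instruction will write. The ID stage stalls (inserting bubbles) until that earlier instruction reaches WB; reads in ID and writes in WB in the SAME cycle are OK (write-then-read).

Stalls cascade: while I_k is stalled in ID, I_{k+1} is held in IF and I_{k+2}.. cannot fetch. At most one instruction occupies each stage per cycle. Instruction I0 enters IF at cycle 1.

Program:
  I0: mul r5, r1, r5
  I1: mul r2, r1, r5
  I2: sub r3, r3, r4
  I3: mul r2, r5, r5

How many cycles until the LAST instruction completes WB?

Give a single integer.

Answer: 10

Derivation:
I0 mul r5 <- r1,r5: IF@1 ID@2 stall=0 (-) EX@3 MEM@4 WB@5
I1 mul r2 <- r1,r5: IF@2 ID@3 stall=2 (RAW on I0.r5 (WB@5)) EX@6 MEM@7 WB@8
I2 sub r3 <- r3,r4: IF@3 ID@6 stall=0 (-) EX@7 MEM@8 WB@9
I3 mul r2 <- r5,r5: IF@6 ID@7 stall=0 (-) EX@8 MEM@9 WB@10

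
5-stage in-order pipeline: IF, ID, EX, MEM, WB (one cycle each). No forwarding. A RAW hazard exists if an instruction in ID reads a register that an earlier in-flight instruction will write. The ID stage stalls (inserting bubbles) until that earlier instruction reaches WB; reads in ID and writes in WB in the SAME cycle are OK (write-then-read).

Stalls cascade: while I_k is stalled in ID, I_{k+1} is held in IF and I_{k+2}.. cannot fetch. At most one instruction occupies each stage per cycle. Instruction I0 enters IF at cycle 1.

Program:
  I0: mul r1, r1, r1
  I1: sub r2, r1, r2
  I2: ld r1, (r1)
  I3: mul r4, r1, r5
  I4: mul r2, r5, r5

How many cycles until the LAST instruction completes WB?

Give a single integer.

Answer: 13

Derivation:
I0 mul r1 <- r1,r1: IF@1 ID@2 stall=0 (-) EX@3 MEM@4 WB@5
I1 sub r2 <- r1,r2: IF@2 ID@3 stall=2 (RAW on I0.r1 (WB@5)) EX@6 MEM@7 WB@8
I2 ld r1 <- r1: IF@3 ID@6 stall=0 (-) EX@7 MEM@8 WB@9
I3 mul r4 <- r1,r5: IF@6 ID@7 stall=2 (RAW on I2.r1 (WB@9)) EX@10 MEM@11 WB@12
I4 mul r2 <- r5,r5: IF@7 ID@10 stall=0 (-) EX@11 MEM@12 WB@13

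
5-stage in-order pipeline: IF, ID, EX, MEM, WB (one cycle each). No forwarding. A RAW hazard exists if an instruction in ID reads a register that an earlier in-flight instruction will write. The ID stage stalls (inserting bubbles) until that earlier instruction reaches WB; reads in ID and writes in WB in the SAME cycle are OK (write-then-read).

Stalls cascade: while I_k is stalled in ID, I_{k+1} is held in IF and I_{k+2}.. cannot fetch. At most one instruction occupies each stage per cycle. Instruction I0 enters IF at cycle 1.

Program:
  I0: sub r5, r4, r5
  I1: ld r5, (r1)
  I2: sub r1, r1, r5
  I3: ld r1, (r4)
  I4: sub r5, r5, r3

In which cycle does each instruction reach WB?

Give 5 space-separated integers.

Answer: 5 6 9 10 11

Derivation:
I0 sub r5 <- r4,r5: IF@1 ID@2 stall=0 (-) EX@3 MEM@4 WB@5
I1 ld r5 <- r1: IF@2 ID@3 stall=0 (-) EX@4 MEM@5 WB@6
I2 sub r1 <- r1,r5: IF@3 ID@4 stall=2 (RAW on I1.r5 (WB@6)) EX@7 MEM@8 WB@9
I3 ld r1 <- r4: IF@4 ID@7 stall=0 (-) EX@8 MEM@9 WB@10
I4 sub r5 <- r5,r3: IF@7 ID@8 stall=0 (-) EX@9 MEM@10 WB@11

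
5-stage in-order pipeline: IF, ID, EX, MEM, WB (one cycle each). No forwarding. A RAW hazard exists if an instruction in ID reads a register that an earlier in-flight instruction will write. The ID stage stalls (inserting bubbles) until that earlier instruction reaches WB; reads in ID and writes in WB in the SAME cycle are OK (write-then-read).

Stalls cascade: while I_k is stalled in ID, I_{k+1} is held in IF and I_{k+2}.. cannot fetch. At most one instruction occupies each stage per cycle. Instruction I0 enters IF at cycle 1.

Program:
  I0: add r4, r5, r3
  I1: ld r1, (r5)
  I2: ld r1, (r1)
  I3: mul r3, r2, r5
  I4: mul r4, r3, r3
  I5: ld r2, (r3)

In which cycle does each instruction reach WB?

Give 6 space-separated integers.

I0 add r4 <- r5,r3: IF@1 ID@2 stall=0 (-) EX@3 MEM@4 WB@5
I1 ld r1 <- r5: IF@2 ID@3 stall=0 (-) EX@4 MEM@5 WB@6
I2 ld r1 <- r1: IF@3 ID@4 stall=2 (RAW on I1.r1 (WB@6)) EX@7 MEM@8 WB@9
I3 mul r3 <- r2,r5: IF@4 ID@7 stall=0 (-) EX@8 MEM@9 WB@10
I4 mul r4 <- r3,r3: IF@7 ID@8 stall=2 (RAW on I3.r3 (WB@10)) EX@11 MEM@12 WB@13
I5 ld r2 <- r3: IF@8 ID@11 stall=0 (-) EX@12 MEM@13 WB@14

Answer: 5 6 9 10 13 14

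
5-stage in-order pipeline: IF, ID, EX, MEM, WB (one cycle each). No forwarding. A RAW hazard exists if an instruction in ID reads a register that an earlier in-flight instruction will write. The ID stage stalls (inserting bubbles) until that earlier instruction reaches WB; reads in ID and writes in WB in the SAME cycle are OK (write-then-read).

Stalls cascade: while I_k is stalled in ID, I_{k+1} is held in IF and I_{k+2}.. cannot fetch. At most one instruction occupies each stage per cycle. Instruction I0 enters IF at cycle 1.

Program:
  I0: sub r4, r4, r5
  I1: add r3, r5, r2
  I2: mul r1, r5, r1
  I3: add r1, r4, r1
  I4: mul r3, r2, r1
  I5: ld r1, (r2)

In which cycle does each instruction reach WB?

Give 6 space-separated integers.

Answer: 5 6 7 10 13 14

Derivation:
I0 sub r4 <- r4,r5: IF@1 ID@2 stall=0 (-) EX@3 MEM@4 WB@5
I1 add r3 <- r5,r2: IF@2 ID@3 stall=0 (-) EX@4 MEM@5 WB@6
I2 mul r1 <- r5,r1: IF@3 ID@4 stall=0 (-) EX@5 MEM@6 WB@7
I3 add r1 <- r4,r1: IF@4 ID@5 stall=2 (RAW on I2.r1 (WB@7)) EX@8 MEM@9 WB@10
I4 mul r3 <- r2,r1: IF@5 ID@8 stall=2 (RAW on I3.r1 (WB@10)) EX@11 MEM@12 WB@13
I5 ld r1 <- r2: IF@8 ID@11 stall=0 (-) EX@12 MEM@13 WB@14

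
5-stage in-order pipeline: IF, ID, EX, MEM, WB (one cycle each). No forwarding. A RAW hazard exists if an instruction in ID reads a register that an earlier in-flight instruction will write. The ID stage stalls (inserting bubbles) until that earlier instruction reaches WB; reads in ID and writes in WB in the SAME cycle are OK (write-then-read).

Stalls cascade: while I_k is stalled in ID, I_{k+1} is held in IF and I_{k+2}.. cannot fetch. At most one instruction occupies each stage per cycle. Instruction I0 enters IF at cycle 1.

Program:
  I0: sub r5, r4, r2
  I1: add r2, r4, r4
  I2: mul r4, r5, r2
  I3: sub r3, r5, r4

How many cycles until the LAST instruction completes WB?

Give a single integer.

Answer: 12

Derivation:
I0 sub r5 <- r4,r2: IF@1 ID@2 stall=0 (-) EX@3 MEM@4 WB@5
I1 add r2 <- r4,r4: IF@2 ID@3 stall=0 (-) EX@4 MEM@5 WB@6
I2 mul r4 <- r5,r2: IF@3 ID@4 stall=2 (RAW on I1.r2 (WB@6)) EX@7 MEM@8 WB@9
I3 sub r3 <- r5,r4: IF@4 ID@7 stall=2 (RAW on I2.r4 (WB@9)) EX@10 MEM@11 WB@12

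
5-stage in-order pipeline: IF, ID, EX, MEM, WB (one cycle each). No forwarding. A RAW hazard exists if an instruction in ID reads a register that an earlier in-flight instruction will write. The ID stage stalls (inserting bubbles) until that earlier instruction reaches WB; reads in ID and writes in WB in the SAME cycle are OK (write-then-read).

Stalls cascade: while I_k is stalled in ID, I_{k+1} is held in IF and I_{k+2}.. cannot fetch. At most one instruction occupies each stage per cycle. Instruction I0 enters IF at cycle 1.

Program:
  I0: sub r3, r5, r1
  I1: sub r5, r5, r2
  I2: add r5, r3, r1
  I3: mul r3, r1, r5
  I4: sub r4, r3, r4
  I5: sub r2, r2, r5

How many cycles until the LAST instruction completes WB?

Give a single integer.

I0 sub r3 <- r5,r1: IF@1 ID@2 stall=0 (-) EX@3 MEM@4 WB@5
I1 sub r5 <- r5,r2: IF@2 ID@3 stall=0 (-) EX@4 MEM@5 WB@6
I2 add r5 <- r3,r1: IF@3 ID@4 stall=1 (RAW on I0.r3 (WB@5)) EX@6 MEM@7 WB@8
I3 mul r3 <- r1,r5: IF@4 ID@6 stall=2 (RAW on I2.r5 (WB@8)) EX@9 MEM@10 WB@11
I4 sub r4 <- r3,r4: IF@6 ID@9 stall=2 (RAW on I3.r3 (WB@11)) EX@12 MEM@13 WB@14
I5 sub r2 <- r2,r5: IF@9 ID@12 stall=0 (-) EX@13 MEM@14 WB@15

Answer: 15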